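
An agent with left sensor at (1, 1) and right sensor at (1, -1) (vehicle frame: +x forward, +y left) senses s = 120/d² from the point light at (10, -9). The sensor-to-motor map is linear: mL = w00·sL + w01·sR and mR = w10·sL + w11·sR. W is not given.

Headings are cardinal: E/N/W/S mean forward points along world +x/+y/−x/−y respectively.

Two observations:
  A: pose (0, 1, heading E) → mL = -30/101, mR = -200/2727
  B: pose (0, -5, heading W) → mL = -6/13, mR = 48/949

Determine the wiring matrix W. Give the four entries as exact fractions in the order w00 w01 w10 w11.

-1/2 0 1/2 -1/2

obs A: pose=(0,1,E) → sL=60/101, sR=20/27, mL=-30/101, mR=-200/2727
obs B: pose=(0,-5,W) → sL=12/13, sR=60/73, mL=-6/13, mR=48/949
sensor matrix S = [[60/101, 20/27], [12/13, 60/73]]; det S = -168640/862641
solve [mL_A; mL_B] = S·[w00; w01] and [mR_A; mR_B] = S·[w10; w11]:
  w00 = -1/2, w01 = 0, w10 = 1/2, w11 = -1/2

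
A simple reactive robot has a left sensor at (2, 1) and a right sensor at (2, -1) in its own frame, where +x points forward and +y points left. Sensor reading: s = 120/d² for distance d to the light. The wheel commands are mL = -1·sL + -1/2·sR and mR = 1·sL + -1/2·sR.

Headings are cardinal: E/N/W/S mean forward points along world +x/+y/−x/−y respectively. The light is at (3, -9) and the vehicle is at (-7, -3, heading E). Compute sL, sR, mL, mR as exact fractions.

120/113 120/89 -17460/10057 3900/10057

left sensor world pos  = (-5, -2); dL² = 113
right sensor world pos = (-5, -4); dR² = 89
sL = 120/113 = 120/113
sR = 120/89 = 120/89
mL = -1·sL + -1/2·sR = -17460/10057
mR = 1·sL + -1/2·sR = 3900/10057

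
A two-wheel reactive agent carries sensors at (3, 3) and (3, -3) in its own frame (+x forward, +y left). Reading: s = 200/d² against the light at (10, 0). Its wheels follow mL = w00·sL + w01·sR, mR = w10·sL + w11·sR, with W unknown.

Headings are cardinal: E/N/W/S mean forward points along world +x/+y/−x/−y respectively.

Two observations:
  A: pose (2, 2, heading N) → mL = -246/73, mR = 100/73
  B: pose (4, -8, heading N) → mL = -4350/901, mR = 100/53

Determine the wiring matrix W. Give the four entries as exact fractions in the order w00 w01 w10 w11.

-1 -1/2 1 0

obs A: pose=(2,2,N) → sL=100/73, sR=4, mL=-246/73, mR=100/73
obs B: pose=(4,-8,N) → sL=100/53, sR=100/17, mL=-4350/901, mR=100/53
sensor matrix S = [[100/73, 4], [100/53, 100/17]]; det S = 33600/65773
solve [mL_A; mL_B] = S·[w00; w01] and [mR_A; mR_B] = S·[w10; w11]:
  w00 = -1, w01 = -1/2, w10 = 1, w11 = 0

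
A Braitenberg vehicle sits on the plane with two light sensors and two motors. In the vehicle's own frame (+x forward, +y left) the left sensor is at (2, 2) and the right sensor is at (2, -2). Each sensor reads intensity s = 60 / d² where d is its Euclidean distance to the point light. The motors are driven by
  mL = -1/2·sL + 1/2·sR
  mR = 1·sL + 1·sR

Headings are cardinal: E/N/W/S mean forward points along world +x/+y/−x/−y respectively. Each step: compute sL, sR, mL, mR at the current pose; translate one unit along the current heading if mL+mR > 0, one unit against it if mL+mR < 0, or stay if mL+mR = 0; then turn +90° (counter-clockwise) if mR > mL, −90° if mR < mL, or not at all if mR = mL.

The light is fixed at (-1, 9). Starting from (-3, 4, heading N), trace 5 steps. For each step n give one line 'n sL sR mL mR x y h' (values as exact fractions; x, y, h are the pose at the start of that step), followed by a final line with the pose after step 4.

0 12/5 20/3 32/15 136/15 -3 4 N
1 15/13 3 12/13 54/13 -3 5 W
2 60/37 60/61 -720/2257 5880/2257 -4 5 S
3 6 6/5 -12/5 36/5 -4 4 E
4 12/5 20/3 32/15 136/15 -3 4 N
final -3 5 W

n=0: pose=(-3,4,N); sL=12/5, sR=20/3; mL=32/15, mR=136/15; mL+mR=56/5 → advance +1; mR−mL=104/15 → turn +1·90°
n=1: pose=(-3,5,W); sL=15/13, sR=3; mL=12/13, mR=54/13; mL+mR=66/13 → advance +1; mR−mL=42/13 → turn +1·90°
n=2: pose=(-4,5,S); sL=60/37, sR=60/61; mL=-720/2257, mR=5880/2257; mL+mR=5160/2257 → advance +1; mR−mL=6600/2257 → turn +1·90°
n=3: pose=(-4,4,E); sL=6, sR=6/5; mL=-12/5, mR=36/5; mL+mR=24/5 → advance +1; mR−mL=48/5 → turn +1·90°
n=4: pose=(-3,4,N); sL=12/5, sR=20/3; mL=32/15, mR=136/15; mL+mR=56/5 → advance +1; mR−mL=104/15 → turn +1·90°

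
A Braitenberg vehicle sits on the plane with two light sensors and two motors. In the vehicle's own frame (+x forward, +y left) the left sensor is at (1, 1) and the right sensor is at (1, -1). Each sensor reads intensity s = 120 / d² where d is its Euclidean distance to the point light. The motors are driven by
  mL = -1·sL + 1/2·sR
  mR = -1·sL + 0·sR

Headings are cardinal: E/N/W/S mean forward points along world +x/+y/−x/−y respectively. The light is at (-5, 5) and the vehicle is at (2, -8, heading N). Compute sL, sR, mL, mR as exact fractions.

left sensor world pos  = (1, -7); dL² = 180
right sensor world pos = (3, -7); dR² = 208
sL = 120/180 = 2/3
sR = 120/208 = 15/26
mL = -1·sL + 1/2·sR = -59/156
mR = -1·sL + 0·sR = -2/3

2/3 15/26 -59/156 -2/3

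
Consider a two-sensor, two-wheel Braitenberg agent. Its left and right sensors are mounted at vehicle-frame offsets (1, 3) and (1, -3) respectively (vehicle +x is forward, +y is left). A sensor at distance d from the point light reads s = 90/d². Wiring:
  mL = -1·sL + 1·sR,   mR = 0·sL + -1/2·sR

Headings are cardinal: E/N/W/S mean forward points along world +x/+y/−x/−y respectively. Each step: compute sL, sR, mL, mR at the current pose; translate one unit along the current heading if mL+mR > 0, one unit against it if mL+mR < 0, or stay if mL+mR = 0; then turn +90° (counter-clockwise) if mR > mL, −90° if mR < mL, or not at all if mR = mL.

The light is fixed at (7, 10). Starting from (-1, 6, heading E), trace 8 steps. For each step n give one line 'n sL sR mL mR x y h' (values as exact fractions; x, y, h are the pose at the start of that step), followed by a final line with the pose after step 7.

0 9/5 45/49 -216/245 -45/98 -1 6 E
1 10/17 2 24/17 -1 -2 6 N
2 45/32 9/10 -81/160 -9/20 -2 7 E
3 90/173 90/53 10800/9169 -45/53 -3 7 N
4 45/41 45/53 -540/2173 -45/106 -3 8 E
5 90/73 18/41 -2376/2993 -9/41 -4 8 S
6 45/52 45/58 -135/1508 -45/116 -4 9 E
7 18/17 90/229 -2592/3893 -45/229 -5 9 S
final -5 10 E

n=0: pose=(-1,6,E); sL=9/5, sR=45/49; mL=-216/245, mR=-45/98; mL+mR=-657/490 → advance -1; mR−mL=207/490 → turn +1·90°
n=1: pose=(-2,6,N); sL=10/17, sR=2; mL=24/17, mR=-1; mL+mR=7/17 → advance +1; mR−mL=-41/17 → turn -1·90°
n=2: pose=(-2,7,E); sL=45/32, sR=9/10; mL=-81/160, mR=-9/20; mL+mR=-153/160 → advance -1; mR−mL=9/160 → turn +1·90°
n=3: pose=(-3,7,N); sL=90/173, sR=90/53; mL=10800/9169, mR=-45/53; mL+mR=3015/9169 → advance +1; mR−mL=-18585/9169 → turn -1·90°
n=4: pose=(-3,8,E); sL=45/41, sR=45/53; mL=-540/2173, mR=-45/106; mL+mR=-2925/4346 → advance -1; mR−mL=-765/4346 → turn -1·90°
n=5: pose=(-4,8,S); sL=90/73, sR=18/41; mL=-2376/2993, mR=-9/41; mL+mR=-3033/2993 → advance -1; mR−mL=1719/2993 → turn +1·90°
n=6: pose=(-4,9,E); sL=45/52, sR=45/58; mL=-135/1508, mR=-45/116; mL+mR=-180/377 → advance -1; mR−mL=-225/754 → turn -1·90°
n=7: pose=(-5,9,S); sL=18/17, sR=90/229; mL=-2592/3893, mR=-45/229; mL+mR=-3357/3893 → advance -1; mR−mL=1827/3893 → turn +1·90°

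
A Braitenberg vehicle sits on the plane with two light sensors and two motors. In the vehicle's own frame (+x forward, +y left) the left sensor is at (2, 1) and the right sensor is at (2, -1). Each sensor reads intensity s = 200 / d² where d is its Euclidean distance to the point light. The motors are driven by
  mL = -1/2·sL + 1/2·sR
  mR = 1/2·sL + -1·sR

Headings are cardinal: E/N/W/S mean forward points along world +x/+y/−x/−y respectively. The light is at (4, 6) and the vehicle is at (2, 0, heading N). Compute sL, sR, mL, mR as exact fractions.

left sensor world pos  = (1, 2); dL² = 25
right sensor world pos = (3, 2); dR² = 17
sL = 200/25 = 8
sR = 200/17 = 200/17
mL = -1/2·sL + 1/2·sR = 32/17
mR = 1/2·sL + -1·sR = -132/17

8 200/17 32/17 -132/17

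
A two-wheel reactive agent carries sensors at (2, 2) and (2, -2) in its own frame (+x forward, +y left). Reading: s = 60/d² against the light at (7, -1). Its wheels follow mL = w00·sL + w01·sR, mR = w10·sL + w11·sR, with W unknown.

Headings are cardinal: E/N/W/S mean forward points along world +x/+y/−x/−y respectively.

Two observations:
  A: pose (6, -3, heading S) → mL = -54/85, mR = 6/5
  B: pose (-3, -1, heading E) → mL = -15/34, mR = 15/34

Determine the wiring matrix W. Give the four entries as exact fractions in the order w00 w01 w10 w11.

1/2 -1 0 1/2

obs A: pose=(6,-3,S) → sL=60/17, sR=12/5, mL=-54/85, mR=6/5
obs B: pose=(-3,-1,E) → sL=15/17, sR=15/17, mL=-15/34, mR=15/34
sensor matrix S = [[60/17, 12/5], [15/17, 15/17]]; det S = 288/289
solve [mL_A; mL_B] = S·[w00; w01] and [mR_A; mR_B] = S·[w10; w11]:
  w00 = 1/2, w01 = -1, w10 = 0, w11 = 1/2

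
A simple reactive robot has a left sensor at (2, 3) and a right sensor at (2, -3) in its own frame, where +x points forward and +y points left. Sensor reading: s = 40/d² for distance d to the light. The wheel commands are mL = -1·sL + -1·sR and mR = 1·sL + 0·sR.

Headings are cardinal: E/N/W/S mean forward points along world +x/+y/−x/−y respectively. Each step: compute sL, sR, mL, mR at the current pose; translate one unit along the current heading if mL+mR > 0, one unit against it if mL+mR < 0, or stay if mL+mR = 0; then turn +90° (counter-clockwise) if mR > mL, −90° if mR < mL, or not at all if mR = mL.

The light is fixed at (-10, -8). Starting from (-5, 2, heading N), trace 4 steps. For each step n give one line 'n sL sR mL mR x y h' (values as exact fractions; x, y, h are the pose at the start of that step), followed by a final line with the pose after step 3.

n=0: pose=(-5,2,N); sL=10/37, sR=5/26; mL=-445/962, mR=10/37; mL+mR=-5/26 → advance -1; mR−mL=705/962 → turn +1·90°
n=1: pose=(-5,1,W); sL=8/9, sR=40/153; mL=-176/153, mR=8/9; mL+mR=-40/153 → advance -1; mR−mL=104/51 → turn +1·90°
n=2: pose=(-4,1,S); sL=4/13, sR=20/29; mL=-376/377, mR=4/13; mL+mR=-20/29 → advance -1; mR−mL=492/377 → turn +1·90°
n=3: pose=(-4,2,E); sL=40/233, sR=40/113; mL=-13840/26329, mR=40/233; mL+mR=-40/113 → advance -1; mR−mL=18360/26329 → turn +1·90°

0 10/37 5/26 -445/962 10/37 -5 2 N
1 8/9 40/153 -176/153 8/9 -5 1 W
2 4/13 20/29 -376/377 4/13 -4 1 S
3 40/233 40/113 -13840/26329 40/233 -4 2 E
final -5 2 N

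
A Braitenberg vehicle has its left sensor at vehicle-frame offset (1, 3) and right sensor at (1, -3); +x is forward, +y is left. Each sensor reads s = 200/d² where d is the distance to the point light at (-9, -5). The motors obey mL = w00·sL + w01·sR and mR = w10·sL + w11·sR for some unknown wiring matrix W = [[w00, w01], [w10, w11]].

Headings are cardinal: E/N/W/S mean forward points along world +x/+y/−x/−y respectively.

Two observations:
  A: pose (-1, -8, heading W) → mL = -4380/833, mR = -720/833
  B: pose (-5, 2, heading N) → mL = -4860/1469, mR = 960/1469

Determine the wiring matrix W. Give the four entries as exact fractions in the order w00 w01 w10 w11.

obs A: pose=(-1,-8,W) → sL=40/17, sR=200/49, mL=-4380/833, mR=-720/833
obs B: pose=(-5,2,N) → sL=40/13, sR=200/113, mL=-4860/1469, mR=960/1469
sensor matrix S = [[40/17, 200/49], [40/13, 200/113]]; det S = -10272000/1223677
solve [mL_A; mL_B] = S·[w00; w01] and [mR_A; mR_B] = S·[w10; w11]:
  w00 = -1/2, w01 = -1, w10 = 1/2, w11 = -1/2

-1/2 -1 1/2 -1/2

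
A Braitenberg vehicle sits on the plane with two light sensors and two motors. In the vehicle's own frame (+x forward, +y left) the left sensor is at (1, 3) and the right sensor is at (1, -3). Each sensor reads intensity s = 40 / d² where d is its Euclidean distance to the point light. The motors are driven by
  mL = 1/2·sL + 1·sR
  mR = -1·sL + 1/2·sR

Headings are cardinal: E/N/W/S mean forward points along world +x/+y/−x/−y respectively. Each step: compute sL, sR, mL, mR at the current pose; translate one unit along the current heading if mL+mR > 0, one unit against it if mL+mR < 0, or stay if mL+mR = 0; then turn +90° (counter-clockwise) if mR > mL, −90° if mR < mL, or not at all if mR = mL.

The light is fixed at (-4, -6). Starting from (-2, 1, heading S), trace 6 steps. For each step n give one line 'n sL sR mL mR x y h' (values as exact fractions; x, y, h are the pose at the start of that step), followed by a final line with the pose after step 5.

0 40/61 40/37 3180/2257 -260/2257 -2 1 S
1 4 20/41 102/41 -154/41 -2 0 W
2 40/49 8/17 732/833 -484/833 -1 0 N
3 10/29 5/4 165/116 65/232 -1 1 E
4 8/17 40/37 828/629 44/629 0 1 S
5 20/9 4/9 14/9 -2 0 0 W
final 1 0 N

n=0: pose=(-2,1,S); sL=40/61, sR=40/37; mL=3180/2257, mR=-260/2257; mL+mR=2920/2257 → advance +1; mR−mL=-3440/2257 → turn -1·90°
n=1: pose=(-2,0,W); sL=4, sR=20/41; mL=102/41, mR=-154/41; mL+mR=-52/41 → advance -1; mR−mL=-256/41 → turn -1·90°
n=2: pose=(-1,0,N); sL=40/49, sR=8/17; mL=732/833, mR=-484/833; mL+mR=248/833 → advance +1; mR−mL=-1216/833 → turn -1·90°
n=3: pose=(-1,1,E); sL=10/29, sR=5/4; mL=165/116, mR=65/232; mL+mR=395/232 → advance +1; mR−mL=-265/232 → turn -1·90°
n=4: pose=(0,1,S); sL=8/17, sR=40/37; mL=828/629, mR=44/629; mL+mR=872/629 → advance +1; mR−mL=-784/629 → turn -1·90°
n=5: pose=(0,0,W); sL=20/9, sR=4/9; mL=14/9, mR=-2; mL+mR=-4/9 → advance -1; mR−mL=-32/9 → turn -1·90°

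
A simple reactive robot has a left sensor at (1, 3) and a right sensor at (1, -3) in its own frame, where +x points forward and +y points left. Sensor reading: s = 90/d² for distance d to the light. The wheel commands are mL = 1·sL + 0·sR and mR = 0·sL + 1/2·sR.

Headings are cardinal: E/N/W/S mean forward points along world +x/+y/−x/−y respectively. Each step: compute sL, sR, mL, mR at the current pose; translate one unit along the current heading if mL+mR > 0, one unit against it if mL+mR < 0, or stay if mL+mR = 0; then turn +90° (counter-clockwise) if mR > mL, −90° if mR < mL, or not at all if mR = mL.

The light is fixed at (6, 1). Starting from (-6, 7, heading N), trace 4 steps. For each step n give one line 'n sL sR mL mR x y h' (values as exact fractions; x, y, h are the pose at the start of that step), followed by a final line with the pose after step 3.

0 45/137 9/13 45/137 9/26 -6 7 N
1 18/37 90/269 18/37 45/269 -6 8 W
2 9/32 45/82 9/32 45/164 -7 8 N
3 18/53 90/169 18/53 45/169 -7 9 E
final -6 9 S

n=0: pose=(-6,7,N); sL=45/137, sR=9/13; mL=45/137, mR=9/26; mL+mR=2403/3562 → advance +1; mR−mL=63/3562 → turn +1·90°
n=1: pose=(-6,8,W); sL=18/37, sR=90/269; mL=18/37, mR=45/269; mL+mR=6507/9953 → advance +1; mR−mL=-3177/9953 → turn -1·90°
n=2: pose=(-7,8,N); sL=9/32, sR=45/82; mL=9/32, mR=45/164; mL+mR=729/1312 → advance +1; mR−mL=-9/1312 → turn -1·90°
n=3: pose=(-7,9,E); sL=18/53, sR=90/169; mL=18/53, mR=45/169; mL+mR=5427/8957 → advance +1; mR−mL=-657/8957 → turn -1·90°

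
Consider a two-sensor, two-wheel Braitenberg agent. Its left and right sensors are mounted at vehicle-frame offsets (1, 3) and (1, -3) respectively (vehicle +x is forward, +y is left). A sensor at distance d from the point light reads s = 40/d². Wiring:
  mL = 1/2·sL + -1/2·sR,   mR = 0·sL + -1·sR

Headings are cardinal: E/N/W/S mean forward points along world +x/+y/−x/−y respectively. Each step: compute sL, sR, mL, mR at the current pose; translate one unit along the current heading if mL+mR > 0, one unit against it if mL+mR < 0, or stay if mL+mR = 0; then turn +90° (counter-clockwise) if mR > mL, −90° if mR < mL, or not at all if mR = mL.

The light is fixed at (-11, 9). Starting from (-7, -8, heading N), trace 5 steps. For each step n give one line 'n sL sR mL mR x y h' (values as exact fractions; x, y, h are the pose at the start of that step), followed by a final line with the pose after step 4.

0 40/257 8/61 192/15677 -8/61 -7 -8 N
1 4/25 20/233 216/5825 -20/233 -7 -9 E
2 40/397 40/361 -720/143317 -40/361 -8 -9 S
3 10/101 1/5 -51/1010 -1/5 -8 -8 W
4 40/257 8/61 192/15677 -8/61 -7 -8 N
final -7 -9 E

n=0: pose=(-7,-8,N); sL=40/257, sR=8/61; mL=192/15677, mR=-8/61; mL+mR=-1864/15677 → advance -1; mR−mL=-2248/15677 → turn -1·90°
n=1: pose=(-7,-9,E); sL=4/25, sR=20/233; mL=216/5825, mR=-20/233; mL+mR=-284/5825 → advance -1; mR−mL=-716/5825 → turn -1·90°
n=2: pose=(-8,-9,S); sL=40/397, sR=40/361; mL=-720/143317, mR=-40/361; mL+mR=-16600/143317 → advance -1; mR−mL=-15160/143317 → turn -1·90°
n=3: pose=(-8,-8,W); sL=10/101, sR=1/5; mL=-51/1010, mR=-1/5; mL+mR=-253/1010 → advance -1; mR−mL=-151/1010 → turn -1·90°
n=4: pose=(-7,-8,N); sL=40/257, sR=8/61; mL=192/15677, mR=-8/61; mL+mR=-1864/15677 → advance -1; mR−mL=-2248/15677 → turn -1·90°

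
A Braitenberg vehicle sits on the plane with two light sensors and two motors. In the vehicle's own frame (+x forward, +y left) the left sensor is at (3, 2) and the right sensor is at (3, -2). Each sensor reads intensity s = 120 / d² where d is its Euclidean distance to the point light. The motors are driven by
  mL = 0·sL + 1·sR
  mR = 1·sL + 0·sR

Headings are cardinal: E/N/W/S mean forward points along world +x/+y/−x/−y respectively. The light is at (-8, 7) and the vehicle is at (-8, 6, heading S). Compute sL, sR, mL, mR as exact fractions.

6 6 6 6

left sensor world pos  = (-6, 3); dL² = 20
right sensor world pos = (-10, 3); dR² = 20
sL = 120/20 = 6
sR = 120/20 = 6
mL = 0·sL + 1·sR = 6
mR = 1·sL + 0·sR = 6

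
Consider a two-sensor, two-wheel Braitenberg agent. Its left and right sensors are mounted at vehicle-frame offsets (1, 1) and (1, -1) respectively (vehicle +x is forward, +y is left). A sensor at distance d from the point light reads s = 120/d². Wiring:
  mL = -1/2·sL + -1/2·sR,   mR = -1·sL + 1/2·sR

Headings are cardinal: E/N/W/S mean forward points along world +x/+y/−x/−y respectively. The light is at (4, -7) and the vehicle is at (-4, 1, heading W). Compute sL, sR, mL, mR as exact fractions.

left sensor world pos  = (-5, 0); dL² = 130
right sensor world pos = (-5, 2); dR² = 162
sL = 120/130 = 12/13
sR = 120/162 = 20/27
mL = -1/2·sL + -1/2·sR = -292/351
mR = -1·sL + 1/2·sR = -194/351

12/13 20/27 -292/351 -194/351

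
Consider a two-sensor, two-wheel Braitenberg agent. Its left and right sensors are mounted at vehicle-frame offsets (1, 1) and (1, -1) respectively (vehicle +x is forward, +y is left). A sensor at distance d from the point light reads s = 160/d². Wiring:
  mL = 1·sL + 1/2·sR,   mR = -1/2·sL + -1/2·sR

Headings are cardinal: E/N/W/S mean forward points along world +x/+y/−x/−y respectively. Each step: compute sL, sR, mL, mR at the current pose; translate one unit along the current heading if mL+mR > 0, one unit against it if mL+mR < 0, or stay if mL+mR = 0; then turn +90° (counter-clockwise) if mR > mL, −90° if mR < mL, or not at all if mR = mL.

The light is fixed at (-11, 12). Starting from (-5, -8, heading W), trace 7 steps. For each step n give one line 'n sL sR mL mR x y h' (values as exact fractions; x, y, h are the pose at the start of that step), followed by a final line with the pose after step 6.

n=0: pose=(-5,-8,W); sL=80/233, sR=80/193; mL=24760/44969, mR=-17040/44969; mL+mR=40/233 → advance +1; mR−mL=-41800/44969 → turn -1·90°
n=1: pose=(-6,-8,N); sL=160/377, sR=160/397; mL=93680/149669, mR=-61920/149669; mL+mR=80/377 → advance +1; mR−mL=-155600/149669 → turn -1·90°
n=2: pose=(-6,-7,E); sL=4/9, sR=40/109; mL=616/981, mR=-398/981; mL+mR=2/9 → advance +1; mR−mL=-338/327 → turn -1·90°
n=3: pose=(-5,-7,S); sL=160/449, sR=32/85; mL=20784/38165, mR=-13984/38165; mL+mR=80/449 → advance +1; mR−mL=-34768/38165 → turn -1·90°
n=4: pose=(-5,-8,W); sL=80/233, sR=80/193; mL=24760/44969, mR=-17040/44969; mL+mR=40/233 → advance +1; mR−mL=-41800/44969 → turn -1·90°
n=5: pose=(-6,-8,N); sL=160/377, sR=160/397; mL=93680/149669, mR=-61920/149669; mL+mR=80/377 → advance +1; mR−mL=-155600/149669 → turn -1·90°
n=6: pose=(-6,-7,E); sL=4/9, sR=40/109; mL=616/981, mR=-398/981; mL+mR=2/9 → advance +1; mR−mL=-338/327 → turn -1·90°

0 80/233 80/193 24760/44969 -17040/44969 -5 -8 W
1 160/377 160/397 93680/149669 -61920/149669 -6 -8 N
2 4/9 40/109 616/981 -398/981 -6 -7 E
3 160/449 32/85 20784/38165 -13984/38165 -5 -7 S
4 80/233 80/193 24760/44969 -17040/44969 -5 -8 W
5 160/377 160/397 93680/149669 -61920/149669 -6 -8 N
6 4/9 40/109 616/981 -398/981 -6 -7 E
final -5 -7 S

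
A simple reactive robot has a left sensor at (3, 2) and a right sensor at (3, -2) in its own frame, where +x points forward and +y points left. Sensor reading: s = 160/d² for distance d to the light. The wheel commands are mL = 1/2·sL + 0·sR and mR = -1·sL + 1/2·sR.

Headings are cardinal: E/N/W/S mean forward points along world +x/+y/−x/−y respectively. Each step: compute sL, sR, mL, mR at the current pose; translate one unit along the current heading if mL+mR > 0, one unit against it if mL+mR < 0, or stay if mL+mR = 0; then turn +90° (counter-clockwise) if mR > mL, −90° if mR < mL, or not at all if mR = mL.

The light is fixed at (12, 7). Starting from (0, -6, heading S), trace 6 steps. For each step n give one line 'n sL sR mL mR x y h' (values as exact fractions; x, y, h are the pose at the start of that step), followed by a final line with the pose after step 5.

n=0: pose=(0,-6,S); sL=40/89, sR=40/113; mL=20/89, mR=-2740/10057; mL+mR=-480/10057 → advance -1; mR−mL=-5000/10057 → turn -1·90°
n=1: pose=(0,-5,W); sL=160/421, sR=32/65; mL=80/421, mR=-3664/27365; mL+mR=1536/27365 → advance +1; mR−mL=-8864/27365 → turn -1·90°
n=2: pose=(-1,-5,N); sL=80/153, sR=80/101; mL=40/153, mR=-1960/15453; mL+mR=2080/15453 → advance +1; mR−mL=-2000/5151 → turn -1·90°
n=3: pose=(-1,-4,E); sL=160/181, sR=160/269; mL=80/181, mR=-28560/48689; mL+mR=-7040/48689 → advance -1; mR−mL=-50080/48689 → turn -1·90°
n=4: pose=(-2,-4,S); sL=8/17, sR=40/113; mL=4/17, mR=-564/1921; mL+mR=-112/1921 → advance -1; mR−mL=-1016/1921 → turn -1·90°
n=5: pose=(-2,-3,W); sL=160/433, sR=160/353; mL=80/433, mR=-21840/152849; mL+mR=6400/152849 → advance +1; mR−mL=-50080/152849 → turn -1·90°

0 40/89 40/113 20/89 -2740/10057 0 -6 S
1 160/421 32/65 80/421 -3664/27365 0 -5 W
2 80/153 80/101 40/153 -1960/15453 -1 -5 N
3 160/181 160/269 80/181 -28560/48689 -1 -4 E
4 8/17 40/113 4/17 -564/1921 -2 -4 S
5 160/433 160/353 80/433 -21840/152849 -2 -3 W
final -3 -3 N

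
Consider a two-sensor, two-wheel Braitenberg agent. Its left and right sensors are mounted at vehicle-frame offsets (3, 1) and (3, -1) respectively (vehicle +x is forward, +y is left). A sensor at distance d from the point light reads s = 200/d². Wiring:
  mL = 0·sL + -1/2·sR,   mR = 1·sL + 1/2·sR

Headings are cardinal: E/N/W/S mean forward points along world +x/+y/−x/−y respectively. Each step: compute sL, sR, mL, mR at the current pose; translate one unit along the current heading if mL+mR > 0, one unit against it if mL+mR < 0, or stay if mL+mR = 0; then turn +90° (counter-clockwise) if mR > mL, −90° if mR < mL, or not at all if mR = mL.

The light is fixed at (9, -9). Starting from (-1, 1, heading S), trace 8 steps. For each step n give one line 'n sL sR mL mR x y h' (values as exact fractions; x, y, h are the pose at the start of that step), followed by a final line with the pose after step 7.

n=0: pose=(-1,1,S); sL=20/13, sR=20/17; mL=-10/17, mR=470/221; mL+mR=20/13 → advance +1; mR−mL=600/221 → turn +1·90°
n=1: pose=(-1,0,E); sL=200/149, sR=200/113; mL=-100/113, mR=37500/16837; mL+mR=200/149 → advance +1; mR−mL=52400/16837 → turn +1·90°
n=2: pose=(0,0,N); sL=50/61, sR=25/26; mL=-25/52, mR=4125/3172; mL+mR=50/61 → advance +1; mR−mL=2825/1586 → turn +1·90°
n=3: pose=(0,1,W); sL=8/9, sR=40/53; mL=-20/53, mR=604/477; mL+mR=8/9 → advance +1; mR−mL=784/477 → turn +1·90°
n=4: pose=(-1,1,S); sL=20/13, sR=20/17; mL=-10/17, mR=470/221; mL+mR=20/13 → advance +1; mR−mL=600/221 → turn +1·90°
n=5: pose=(-1,0,E); sL=200/149, sR=200/113; mL=-100/113, mR=37500/16837; mL+mR=200/149 → advance +1; mR−mL=52400/16837 → turn +1·90°
n=6: pose=(0,0,N); sL=50/61, sR=25/26; mL=-25/52, mR=4125/3172; mL+mR=50/61 → advance +1; mR−mL=2825/1586 → turn +1·90°
n=7: pose=(0,1,W); sL=8/9, sR=40/53; mL=-20/53, mR=604/477; mL+mR=8/9 → advance +1; mR−mL=784/477 → turn +1·90°

0 20/13 20/17 -10/17 470/221 -1 1 S
1 200/149 200/113 -100/113 37500/16837 -1 0 E
2 50/61 25/26 -25/52 4125/3172 0 0 N
3 8/9 40/53 -20/53 604/477 0 1 W
4 20/13 20/17 -10/17 470/221 -1 1 S
5 200/149 200/113 -100/113 37500/16837 -1 0 E
6 50/61 25/26 -25/52 4125/3172 0 0 N
7 8/9 40/53 -20/53 604/477 0 1 W
final -1 1 S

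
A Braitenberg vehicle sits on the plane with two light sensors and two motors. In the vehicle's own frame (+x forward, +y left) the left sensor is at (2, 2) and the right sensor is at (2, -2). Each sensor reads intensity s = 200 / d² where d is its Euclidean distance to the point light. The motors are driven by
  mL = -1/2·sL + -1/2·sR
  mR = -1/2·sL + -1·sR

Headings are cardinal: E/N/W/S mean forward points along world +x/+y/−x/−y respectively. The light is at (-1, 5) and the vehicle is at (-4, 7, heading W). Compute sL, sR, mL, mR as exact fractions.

left sensor world pos  = (-6, 5); dL² = 25
right sensor world pos = (-6, 9); dR² = 41
sL = 200/25 = 8
sR = 200/41 = 200/41
mL = -1/2·sL + -1/2·sR = -264/41
mR = -1/2·sL + -1·sR = -364/41

8 200/41 -264/41 -364/41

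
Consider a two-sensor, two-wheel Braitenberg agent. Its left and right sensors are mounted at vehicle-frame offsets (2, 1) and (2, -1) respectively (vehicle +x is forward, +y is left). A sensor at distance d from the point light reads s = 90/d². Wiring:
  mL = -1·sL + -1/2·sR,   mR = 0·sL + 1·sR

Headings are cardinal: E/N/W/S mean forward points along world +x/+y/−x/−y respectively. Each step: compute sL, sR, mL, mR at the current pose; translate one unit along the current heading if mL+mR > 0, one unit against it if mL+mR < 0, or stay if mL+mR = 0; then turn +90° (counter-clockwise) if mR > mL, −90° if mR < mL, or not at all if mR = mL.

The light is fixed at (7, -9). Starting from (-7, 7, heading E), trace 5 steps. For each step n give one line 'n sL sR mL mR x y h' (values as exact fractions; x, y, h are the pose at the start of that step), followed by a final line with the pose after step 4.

0 90/433 10/41 -5855/17753 10/41 -7 7 E
1 9/58 9/52 -729/3016 9/52 -8 7 N
2 18/97 18/109 -2835/10573 18/109 -8 6 W
3 45/169 45/197 -25335/66586 45/197 -7 6 S
4 90/433 10/41 -5855/17753 10/41 -7 7 E
final -8 7 N

n=0: pose=(-7,7,E); sL=90/433, sR=10/41; mL=-5855/17753, mR=10/41; mL+mR=-1525/17753 → advance -1; mR−mL=10185/17753 → turn +1·90°
n=1: pose=(-8,7,N); sL=9/58, sR=9/52; mL=-729/3016, mR=9/52; mL+mR=-207/3016 → advance -1; mR−mL=1251/3016 → turn +1·90°
n=2: pose=(-8,6,W); sL=18/97, sR=18/109; mL=-2835/10573, mR=18/109; mL+mR=-1089/10573 → advance -1; mR−mL=4581/10573 → turn +1·90°
n=3: pose=(-7,6,S); sL=45/169, sR=45/197; mL=-25335/66586, mR=45/197; mL+mR=-10125/66586 → advance -1; mR−mL=40545/66586 → turn +1·90°
n=4: pose=(-7,7,E); sL=90/433, sR=10/41; mL=-5855/17753, mR=10/41; mL+mR=-1525/17753 → advance -1; mR−mL=10185/17753 → turn +1·90°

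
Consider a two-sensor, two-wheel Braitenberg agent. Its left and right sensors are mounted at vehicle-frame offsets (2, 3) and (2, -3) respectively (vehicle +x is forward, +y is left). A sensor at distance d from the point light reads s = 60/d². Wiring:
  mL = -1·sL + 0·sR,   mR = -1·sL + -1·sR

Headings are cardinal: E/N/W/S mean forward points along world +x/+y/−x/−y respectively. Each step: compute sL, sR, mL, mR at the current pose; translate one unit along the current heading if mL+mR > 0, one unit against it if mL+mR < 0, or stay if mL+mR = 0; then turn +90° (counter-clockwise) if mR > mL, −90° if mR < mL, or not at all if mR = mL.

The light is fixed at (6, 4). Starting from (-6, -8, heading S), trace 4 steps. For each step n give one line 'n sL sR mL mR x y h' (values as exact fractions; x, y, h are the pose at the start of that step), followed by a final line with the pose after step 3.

0 60/277 60/421 -60/277 -41880/116617 -6 -8 S
1 15/98 3/13 -15/98 -489/1274 -6 -7 W
2 60/277 12/29 -60/277 -5064/8033 -5 -7 N
3 10/27 10/51 -10/27 -260/459 -5 -8 E
final -6 -8 S

n=0: pose=(-6,-8,S); sL=60/277, sR=60/421; mL=-60/277, mR=-41880/116617; mL+mR=-67140/116617 → advance -1; mR−mL=-60/421 → turn -1·90°
n=1: pose=(-6,-7,W); sL=15/98, sR=3/13; mL=-15/98, mR=-489/1274; mL+mR=-342/637 → advance -1; mR−mL=-3/13 → turn -1·90°
n=2: pose=(-5,-7,N); sL=60/277, sR=12/29; mL=-60/277, mR=-5064/8033; mL+mR=-6804/8033 → advance -1; mR−mL=-12/29 → turn -1·90°
n=3: pose=(-5,-8,E); sL=10/27, sR=10/51; mL=-10/27, mR=-260/459; mL+mR=-430/459 → advance -1; mR−mL=-10/51 → turn -1·90°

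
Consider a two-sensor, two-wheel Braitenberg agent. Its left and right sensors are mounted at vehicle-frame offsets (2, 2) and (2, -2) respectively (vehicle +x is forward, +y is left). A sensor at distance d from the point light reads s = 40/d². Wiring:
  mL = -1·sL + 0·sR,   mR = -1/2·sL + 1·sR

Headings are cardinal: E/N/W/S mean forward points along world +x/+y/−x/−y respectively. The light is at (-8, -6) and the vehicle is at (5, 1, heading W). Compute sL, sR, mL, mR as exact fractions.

left sensor world pos  = (3, -1); dL² = 146
right sensor world pos = (3, 3); dR² = 202
sL = 40/146 = 20/73
sR = 40/202 = 20/101
mL = -1·sL + 0·sR = -20/73
mR = -1/2·sL + 1·sR = 450/7373

20/73 20/101 -20/73 450/7373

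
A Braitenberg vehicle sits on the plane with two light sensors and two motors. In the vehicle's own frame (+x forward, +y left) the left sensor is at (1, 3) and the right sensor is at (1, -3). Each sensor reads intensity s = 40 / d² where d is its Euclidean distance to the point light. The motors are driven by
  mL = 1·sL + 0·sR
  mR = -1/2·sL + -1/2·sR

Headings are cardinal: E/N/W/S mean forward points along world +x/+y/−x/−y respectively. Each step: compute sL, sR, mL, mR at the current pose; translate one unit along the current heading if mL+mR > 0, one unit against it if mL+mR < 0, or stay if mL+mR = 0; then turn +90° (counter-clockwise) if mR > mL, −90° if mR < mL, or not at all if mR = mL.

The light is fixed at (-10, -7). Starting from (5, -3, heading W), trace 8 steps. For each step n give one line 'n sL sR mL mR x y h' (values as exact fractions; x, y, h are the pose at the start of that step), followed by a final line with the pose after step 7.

n=0: pose=(5,-3,W); sL=40/197, sR=8/49; mL=40/197, mR=-1768/9653; mL+mR=192/9653 → advance +1; mR−mL=-3728/9653 → turn -1·90°
n=1: pose=(4,-3,N); sL=20/73, sR=20/157; mL=20/73, mR=-2300/11461; mL+mR=840/11461 → advance +1; mR−mL=-5440/11461 → turn -1·90°
n=2: pose=(4,-2,E); sL=40/289, sR=40/229; mL=40/289, mR=-10360/66181; mL+mR=-1200/66181 → advance -1; mR−mL=-19520/66181 → turn -1·90°
n=3: pose=(3,-2,S); sL=5/34, sR=10/29; mL=5/34, mR=-485/1972; mL+mR=-195/1972 → advance -1; mR−mL=-775/1972 → turn -1·90°
n=4: pose=(3,-1,W); sL=40/153, sR=8/45; mL=40/153, mR=-56/255; mL+mR=32/765 → advance +1; mR−mL=-368/765 → turn -1·90°
n=5: pose=(2,-1,N); sL=4/13, sR=20/137; mL=4/13, mR=-404/1781; mL+mR=144/1781 → advance +1; mR−mL=-952/1781 → turn -1·90°
n=6: pose=(2,0,E); sL=40/269, sR=8/37; mL=40/269, mR=-1816/9953; mL+mR=-336/9953 → advance -1; mR−mL=-3296/9953 → turn -1·90°
n=7: pose=(1,0,S); sL=5/29, sR=2/5; mL=5/29, mR=-83/290; mL+mR=-33/290 → advance -1; mR−mL=-133/290 → turn -1·90°

0 40/197 8/49 40/197 -1768/9653 5 -3 W
1 20/73 20/157 20/73 -2300/11461 4 -3 N
2 40/289 40/229 40/289 -10360/66181 4 -2 E
3 5/34 10/29 5/34 -485/1972 3 -2 S
4 40/153 8/45 40/153 -56/255 3 -1 W
5 4/13 20/137 4/13 -404/1781 2 -1 N
6 40/269 8/37 40/269 -1816/9953 2 0 E
7 5/29 2/5 5/29 -83/290 1 0 S
final 1 1 W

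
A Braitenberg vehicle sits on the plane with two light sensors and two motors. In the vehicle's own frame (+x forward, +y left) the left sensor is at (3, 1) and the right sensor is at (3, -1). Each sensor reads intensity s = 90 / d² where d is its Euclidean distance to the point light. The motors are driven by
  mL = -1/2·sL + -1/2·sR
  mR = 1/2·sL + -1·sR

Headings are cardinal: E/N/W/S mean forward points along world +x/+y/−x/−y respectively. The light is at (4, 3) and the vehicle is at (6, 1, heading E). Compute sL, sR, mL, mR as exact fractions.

left sensor world pos  = (9, 2); dL² = 26
right sensor world pos = (9, 0); dR² = 34
sL = 90/26 = 45/13
sR = 90/34 = 45/17
mL = -1/2·sL + -1/2·sR = -675/221
mR = 1/2·sL + -1·sR = -405/442

45/13 45/17 -675/221 -405/442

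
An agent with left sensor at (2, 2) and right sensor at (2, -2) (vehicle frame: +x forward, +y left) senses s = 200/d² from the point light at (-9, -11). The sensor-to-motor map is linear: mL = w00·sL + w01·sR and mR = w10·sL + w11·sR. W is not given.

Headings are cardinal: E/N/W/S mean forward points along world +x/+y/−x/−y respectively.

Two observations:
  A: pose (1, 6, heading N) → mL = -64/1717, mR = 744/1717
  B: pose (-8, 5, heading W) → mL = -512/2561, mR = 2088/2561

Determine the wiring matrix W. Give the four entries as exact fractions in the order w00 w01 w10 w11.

-1/2 1/2 1/2 1/2

obs A: pose=(1,6,N) → sL=8/17, sR=40/101, mL=-64/1717, mR=744/1717
obs B: pose=(-8,5,W) → sL=200/197, sR=8/13, mL=-512/2561, mR=2088/2561
sensor matrix S = [[8/17, 40/101], [200/197, 8/13]]; det S = -494592/4397237
solve [mL_A; mL_B] = S·[w00; w01] and [mR_A; mR_B] = S·[w10; w11]:
  w00 = -1/2, w01 = 1/2, w10 = 1/2, w11 = 1/2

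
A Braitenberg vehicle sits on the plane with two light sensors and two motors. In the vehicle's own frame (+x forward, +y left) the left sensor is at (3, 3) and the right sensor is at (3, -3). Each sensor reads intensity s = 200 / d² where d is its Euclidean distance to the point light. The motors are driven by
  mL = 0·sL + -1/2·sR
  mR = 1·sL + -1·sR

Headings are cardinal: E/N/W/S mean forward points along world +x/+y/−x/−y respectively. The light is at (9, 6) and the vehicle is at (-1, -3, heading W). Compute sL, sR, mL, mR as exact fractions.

200/313 40/41 -20/41 -4320/12833

left sensor world pos  = (-4, -6); dL² = 313
right sensor world pos = (-4, 0); dR² = 205
sL = 200/313 = 200/313
sR = 200/205 = 40/41
mL = 0·sL + -1/2·sR = -20/41
mR = 1·sL + -1·sR = -4320/12833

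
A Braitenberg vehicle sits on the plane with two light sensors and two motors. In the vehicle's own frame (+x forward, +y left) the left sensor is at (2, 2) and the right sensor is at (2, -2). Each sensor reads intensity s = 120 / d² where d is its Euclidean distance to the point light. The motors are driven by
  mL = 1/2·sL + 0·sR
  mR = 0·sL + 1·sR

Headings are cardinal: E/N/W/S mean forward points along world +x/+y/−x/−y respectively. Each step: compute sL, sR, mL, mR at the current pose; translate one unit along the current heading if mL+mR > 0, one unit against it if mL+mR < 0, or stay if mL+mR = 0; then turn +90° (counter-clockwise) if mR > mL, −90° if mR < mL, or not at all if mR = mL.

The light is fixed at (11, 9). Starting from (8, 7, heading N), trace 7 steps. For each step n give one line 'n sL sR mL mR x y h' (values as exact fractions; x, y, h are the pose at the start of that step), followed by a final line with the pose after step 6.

0 24/5 120 12/5 120 8 7 N
1 60/17 60/13 30/17 60/13 8 8 W
2 120/13 8/3 60/13 8/3 7 8 S
3 30/13 10/3 15/13 10/3 7 7 W
4 24/5 24/13 12/5 24/13 6 7 S
5 60/37 12/5 30/37 12/5 6 6 W
6 120/41 120/89 60/41 120/89 5 6 S
final 5 5 W

n=0: pose=(8,7,N); sL=24/5, sR=120; mL=12/5, mR=120; mL+mR=612/5 → advance +1; mR−mL=588/5 → turn +1·90°
n=1: pose=(8,8,W); sL=60/17, sR=60/13; mL=30/17, mR=60/13; mL+mR=1410/221 → advance +1; mR−mL=630/221 → turn +1·90°
n=2: pose=(7,8,S); sL=120/13, sR=8/3; mL=60/13, mR=8/3; mL+mR=284/39 → advance +1; mR−mL=-76/39 → turn -1·90°
n=3: pose=(7,7,W); sL=30/13, sR=10/3; mL=15/13, mR=10/3; mL+mR=175/39 → advance +1; mR−mL=85/39 → turn +1·90°
n=4: pose=(6,7,S); sL=24/5, sR=24/13; mL=12/5, mR=24/13; mL+mR=276/65 → advance +1; mR−mL=-36/65 → turn -1·90°
n=5: pose=(6,6,W); sL=60/37, sR=12/5; mL=30/37, mR=12/5; mL+mR=594/185 → advance +1; mR−mL=294/185 → turn +1·90°
n=6: pose=(5,6,S); sL=120/41, sR=120/89; mL=60/41, mR=120/89; mL+mR=10260/3649 → advance +1; mR−mL=-420/3649 → turn -1·90°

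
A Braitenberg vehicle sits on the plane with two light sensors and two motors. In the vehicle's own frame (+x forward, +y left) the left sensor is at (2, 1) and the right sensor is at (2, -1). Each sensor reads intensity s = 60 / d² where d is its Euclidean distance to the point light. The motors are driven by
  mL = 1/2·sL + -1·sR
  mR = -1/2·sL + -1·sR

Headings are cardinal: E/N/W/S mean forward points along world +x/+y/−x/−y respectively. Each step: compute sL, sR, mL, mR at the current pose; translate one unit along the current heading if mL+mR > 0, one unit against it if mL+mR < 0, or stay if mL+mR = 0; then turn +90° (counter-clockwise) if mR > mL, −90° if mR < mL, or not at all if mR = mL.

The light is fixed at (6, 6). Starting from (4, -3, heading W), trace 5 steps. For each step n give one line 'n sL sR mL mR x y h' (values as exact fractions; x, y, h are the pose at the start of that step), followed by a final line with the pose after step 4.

n=0: pose=(4,-3,W); sL=15/29, sR=3/4; mL=-57/116, mR=-117/116; mL+mR=-3/2 → advance -1; mR−mL=-15/29 → turn -1·90°
n=1: pose=(5,-3,N); sL=60/53, sR=60/49; mL=-1710/2597, mR=-4650/2597; mL+mR=-120/49 → advance -1; mR−mL=-60/53 → turn -1·90°
n=2: pose=(5,-4,E); sL=30/41, sR=30/61; mL=-315/2501, mR=-2145/2501; mL+mR=-60/61 → advance -1; mR−mL=-30/41 → turn -1·90°
n=3: pose=(4,-4,S); sL=12/29, sR=20/51; mL=-274/1479, mR=-886/1479; mL+mR=-40/51 → advance -1; mR−mL=-12/29 → turn -1·90°
n=4: pose=(4,-3,W); sL=15/29, sR=3/4; mL=-57/116, mR=-117/116; mL+mR=-3/2 → advance -1; mR−mL=-15/29 → turn -1·90°

0 15/29 3/4 -57/116 -117/116 4 -3 W
1 60/53 60/49 -1710/2597 -4650/2597 5 -3 N
2 30/41 30/61 -315/2501 -2145/2501 5 -4 E
3 12/29 20/51 -274/1479 -886/1479 4 -4 S
4 15/29 3/4 -57/116 -117/116 4 -3 W
final 5 -3 N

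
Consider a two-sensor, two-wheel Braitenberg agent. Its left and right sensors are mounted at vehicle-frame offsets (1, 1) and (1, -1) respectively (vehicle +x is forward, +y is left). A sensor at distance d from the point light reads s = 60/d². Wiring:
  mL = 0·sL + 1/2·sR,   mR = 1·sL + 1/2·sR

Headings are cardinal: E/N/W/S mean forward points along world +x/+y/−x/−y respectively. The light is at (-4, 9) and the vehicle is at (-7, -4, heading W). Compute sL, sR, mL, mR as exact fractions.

15/53 3/8 3/16 399/848

left sensor world pos  = (-8, -5); dL² = 212
right sensor world pos = (-8, -3); dR² = 160
sL = 60/212 = 15/53
sR = 60/160 = 3/8
mL = 0·sL + 1/2·sR = 3/16
mR = 1·sL + 1/2·sR = 399/848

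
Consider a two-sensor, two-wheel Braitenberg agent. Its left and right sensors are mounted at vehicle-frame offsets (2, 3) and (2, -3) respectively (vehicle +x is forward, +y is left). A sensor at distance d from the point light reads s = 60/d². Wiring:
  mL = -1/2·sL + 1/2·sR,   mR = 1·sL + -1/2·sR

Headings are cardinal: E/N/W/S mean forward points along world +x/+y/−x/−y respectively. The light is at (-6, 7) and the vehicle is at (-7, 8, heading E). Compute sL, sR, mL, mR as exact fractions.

left sensor world pos  = (-5, 11); dL² = 17
right sensor world pos = (-5, 5); dR² = 5
sL = 60/17 = 60/17
sR = 60/5 = 12
mL = -1/2·sL + 1/2·sR = 72/17
mR = 1·sL + -1/2·sR = -42/17

60/17 12 72/17 -42/17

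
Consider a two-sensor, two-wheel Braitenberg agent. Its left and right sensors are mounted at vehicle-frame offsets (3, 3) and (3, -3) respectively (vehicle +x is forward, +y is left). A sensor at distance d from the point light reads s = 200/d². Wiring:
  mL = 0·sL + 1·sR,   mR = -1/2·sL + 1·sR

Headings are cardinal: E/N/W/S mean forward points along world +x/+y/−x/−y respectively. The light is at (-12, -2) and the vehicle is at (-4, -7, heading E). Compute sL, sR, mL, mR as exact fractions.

8/5 40/37 40/37 52/185

left sensor world pos  = (-1, -4); dL² = 125
right sensor world pos = (-1, -10); dR² = 185
sL = 200/125 = 8/5
sR = 200/185 = 40/37
mL = 0·sL + 1·sR = 40/37
mR = -1/2·sL + 1·sR = 52/185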